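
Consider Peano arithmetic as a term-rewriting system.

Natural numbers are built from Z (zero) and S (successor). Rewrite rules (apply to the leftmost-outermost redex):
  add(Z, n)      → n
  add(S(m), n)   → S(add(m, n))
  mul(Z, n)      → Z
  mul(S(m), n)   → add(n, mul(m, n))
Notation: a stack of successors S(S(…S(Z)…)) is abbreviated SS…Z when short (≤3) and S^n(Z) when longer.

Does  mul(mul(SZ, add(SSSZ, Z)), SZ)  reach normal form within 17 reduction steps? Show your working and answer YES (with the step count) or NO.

  start: mul(mul(SZ, add(SSSZ, Z)), SZ)
  step 1: mul(add(add(SSSZ, Z), mul(Z, add(SSSZ, Z))), SZ)
  step 2: mul(add(S(add(SSZ, Z)), mul(Z, add(SSSZ, Z))), SZ)
  step 3: mul(S(add(add(SSZ, Z), mul(Z, add(SSSZ, Z)))), SZ)
  step 4: add(SZ, mul(add(add(SSZ, Z), mul(Z, add(SSSZ, Z))), SZ))
  step 5: S(add(Z, mul(add(add(SSZ, Z), mul(Z, add(SSSZ, Z))), SZ)))
  step 6: S(mul(add(add(SSZ, Z), mul(Z, add(SSSZ, Z))), SZ))
  step 7: S(mul(add(S(add(SZ, Z)), mul(Z, add(SSSZ, Z))), SZ))
  step 8: S(mul(S(add(add(SZ, Z), mul(Z, add(SSSZ, Z)))), SZ))
  step 9: S(add(SZ, mul(add(add(SZ, Z), mul(Z, add(SSSZ, Z))), SZ)))
  step 10: S(S(add(Z, mul(add(add(SZ, Z), mul(Z, add(SSSZ, Z))), SZ))))
  step 11: S(S(mul(add(add(SZ, Z), mul(Z, add(SSSZ, Z))), SZ)))
  step 12: S(S(mul(add(S(add(Z, Z)), mul(Z, add(SSSZ, Z))), SZ)))
  step 13: S(S(mul(S(add(add(Z, Z), mul(Z, add(SSSZ, Z)))), SZ)))
  step 14: S(S(add(SZ, mul(add(add(Z, Z), mul(Z, add(SSSZ, Z))), SZ))))
  step 15: S(S(S(add(Z, mul(add(add(Z, Z), mul(Z, add(SSSZ, Z))), SZ)))))
  step 16: S(S(S(mul(add(add(Z, Z), mul(Z, add(SSSZ, Z))), SZ))))
  step 17: S(S(S(mul(add(Z, mul(Z, add(SSSZ, Z))), SZ))))

Answer: NO — after 17 steps the term is S(S(S(mul(add(Z, mul(Z, add(SSSZ, Z))), SZ)))), not yet normal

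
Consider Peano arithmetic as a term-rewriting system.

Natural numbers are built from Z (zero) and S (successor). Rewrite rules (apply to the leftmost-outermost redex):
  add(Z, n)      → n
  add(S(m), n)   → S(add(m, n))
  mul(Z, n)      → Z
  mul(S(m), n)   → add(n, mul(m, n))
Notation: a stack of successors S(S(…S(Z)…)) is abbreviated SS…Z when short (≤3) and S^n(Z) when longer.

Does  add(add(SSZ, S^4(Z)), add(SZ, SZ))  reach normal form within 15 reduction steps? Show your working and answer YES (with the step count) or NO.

Answer: YES — reaches normal form S^8(Z) in 12 ≤ 15 steps

Reduction:
  start: add(add(SSZ, S^4(Z)), add(SZ, SZ))
  →1  add(S(add(SZ, S^4(Z))), add(SZ, SZ))
  →2  S(add(add(SZ, S^4(Z)), add(SZ, SZ)))
  →3  S(add(S(add(Z, S^4(Z))), add(SZ, SZ)))
  →4  S(S(add(add(Z, S^4(Z)), add(SZ, SZ))))
  →5  S(S(add(S^4(Z), add(SZ, SZ))))
  →6  S(S(S(add(SSSZ, add(SZ, SZ)))))
  →7  S(S(S(S(add(SSZ, add(SZ, SZ))))))
  →8  S(S(S(S(S(add(SZ, add(SZ, SZ)))))))
  →9  S(S(S(S(S(S(add(Z, add(SZ, SZ))))))))
  →10  S(S(S(S(S(S(add(SZ, SZ)))))))
  →11  S(S(S(S(S(S(S(add(Z, SZ))))))))
  →12  S^8(Z)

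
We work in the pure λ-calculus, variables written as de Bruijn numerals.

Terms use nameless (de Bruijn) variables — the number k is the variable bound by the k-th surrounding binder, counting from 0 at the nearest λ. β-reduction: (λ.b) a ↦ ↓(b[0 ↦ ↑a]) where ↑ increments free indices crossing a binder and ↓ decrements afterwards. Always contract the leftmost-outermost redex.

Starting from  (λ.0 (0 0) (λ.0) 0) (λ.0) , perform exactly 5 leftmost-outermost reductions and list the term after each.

  start: (λ.0 (0 0) (λ.0) 0) (λ.0)
  step 1: (λ.0) ((λ.0) (λ.0)) (λ.0) (λ.0)
  step 2: (λ.0) (λ.0) (λ.0) (λ.0)
  step 3: (λ.0) (λ.0) (λ.0)
  step 4: (λ.0) (λ.0)
  step 5: λ.0

Answer: after 5 steps: λ.0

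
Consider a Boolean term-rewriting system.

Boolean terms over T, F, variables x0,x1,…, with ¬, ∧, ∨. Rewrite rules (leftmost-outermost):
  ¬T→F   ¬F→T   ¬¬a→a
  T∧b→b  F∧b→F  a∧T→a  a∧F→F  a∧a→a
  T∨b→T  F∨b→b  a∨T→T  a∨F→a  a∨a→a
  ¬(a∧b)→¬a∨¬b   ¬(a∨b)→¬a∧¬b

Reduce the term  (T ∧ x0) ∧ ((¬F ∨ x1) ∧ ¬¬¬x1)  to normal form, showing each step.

  start: (T ∧ x0) ∧ ((¬F ∨ x1) ∧ ¬¬¬x1)
  [1] x0 ∧ ((¬F ∨ x1) ∧ ¬¬¬x1)
  [2] x0 ∧ ((T ∨ x1) ∧ ¬¬¬x1)
  [3] x0 ∧ (T ∧ ¬¬¬x1)
  [4] x0 ∧ ¬¬¬x1
  [5] x0 ∧ ¬x1

Answer: normal form = x0 ∧ ¬x1  (in 5 steps)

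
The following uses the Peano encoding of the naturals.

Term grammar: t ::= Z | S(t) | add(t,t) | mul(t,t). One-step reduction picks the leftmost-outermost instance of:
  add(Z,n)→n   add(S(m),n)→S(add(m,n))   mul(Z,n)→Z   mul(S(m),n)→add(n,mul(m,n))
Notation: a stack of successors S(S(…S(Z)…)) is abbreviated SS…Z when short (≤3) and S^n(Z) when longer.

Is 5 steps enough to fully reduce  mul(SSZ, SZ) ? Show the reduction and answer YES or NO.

  start: mul(SSZ, SZ)
  step 1: add(SZ, mul(SZ, SZ))
  step 2: S(add(Z, mul(SZ, SZ)))
  step 3: S(mul(SZ, SZ))
  step 4: S(add(SZ, mul(Z, SZ)))
  step 5: S(S(add(Z, mul(Z, SZ))))

Answer: NO — after 5 steps the term is S(S(add(Z, mul(Z, SZ)))), not yet normal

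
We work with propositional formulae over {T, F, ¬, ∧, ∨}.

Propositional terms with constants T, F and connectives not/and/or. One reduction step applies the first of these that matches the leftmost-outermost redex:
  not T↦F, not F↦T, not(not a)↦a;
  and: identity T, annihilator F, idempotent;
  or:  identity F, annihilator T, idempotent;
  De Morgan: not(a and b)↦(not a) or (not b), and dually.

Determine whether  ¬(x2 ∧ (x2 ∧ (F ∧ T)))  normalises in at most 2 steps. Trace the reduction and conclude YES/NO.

Answer: NO — after 2 steps the term is ¬x2 ∨ (¬x2 ∨ ¬(F ∧ T)), not yet normal

Working:
  start: ¬(x2 ∧ (x2 ∧ (F ∧ T)))
  →1  ¬x2 ∨ ¬(x2 ∧ (F ∧ T))
  →2  ¬x2 ∨ (¬x2 ∨ ¬(F ∧ T))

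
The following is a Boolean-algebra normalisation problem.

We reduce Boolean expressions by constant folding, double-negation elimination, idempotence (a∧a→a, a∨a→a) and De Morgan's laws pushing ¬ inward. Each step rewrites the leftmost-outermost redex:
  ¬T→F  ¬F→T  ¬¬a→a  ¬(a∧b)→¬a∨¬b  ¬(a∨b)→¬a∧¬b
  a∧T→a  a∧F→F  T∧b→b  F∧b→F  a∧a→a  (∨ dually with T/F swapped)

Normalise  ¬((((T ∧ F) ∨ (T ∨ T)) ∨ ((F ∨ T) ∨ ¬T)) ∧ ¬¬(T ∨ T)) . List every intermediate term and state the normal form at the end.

  start: ¬((((T ∧ F) ∨ (T ∨ T)) ∨ ((F ∨ T) ∨ ¬T)) ∧ ¬¬(T ∨ T))
  →1  ¬(((T ∧ F) ∨ (T ∨ T)) ∨ ((F ∨ T) ∨ ¬T)) ∨ ¬¬¬(T ∨ T)
  →2  (¬((T ∧ F) ∨ (T ∨ T)) ∧ ¬((F ∨ T) ∨ ¬T)) ∨ ¬¬¬(T ∨ T)
  →3  ((¬(T ∧ F) ∧ ¬(T ∨ T)) ∧ ¬((F ∨ T) ∨ ¬T)) ∨ ¬¬¬(T ∨ T)
  →4  (((¬T ∨ ¬F) ∧ ¬(T ∨ T)) ∧ ¬((F ∨ T) ∨ ¬T)) ∨ ¬¬¬(T ∨ T)
  →5  (((F ∨ ¬F) ∧ ¬(T ∨ T)) ∧ ¬((F ∨ T) ∨ ¬T)) ∨ ¬¬¬(T ∨ T)
  →6  ((¬F ∧ ¬(T ∨ T)) ∧ ¬((F ∨ T) ∨ ¬T)) ∨ ¬¬¬(T ∨ T)
  →7  ((T ∧ ¬(T ∨ T)) ∧ ¬((F ∨ T) ∨ ¬T)) ∨ ¬¬¬(T ∨ T)
  →8  (¬(T ∨ T) ∧ ¬((F ∨ T) ∨ ¬T)) ∨ ¬¬¬(T ∨ T)
  →9  ((¬T ∧ ¬T) ∧ ¬((F ∨ T) ∨ ¬T)) ∨ ¬¬¬(T ∨ T)
  →10  (¬T ∧ ¬((F ∨ T) ∨ ¬T)) ∨ ¬¬¬(T ∨ T)
  →11  (F ∧ ¬((F ∨ T) ∨ ¬T)) ∨ ¬¬¬(T ∨ T)
  →12  F ∨ ¬¬¬(T ∨ T)
  →13  ¬¬¬(T ∨ T)
  →14  ¬(T ∨ T)
  →15  ¬T ∧ ¬T
  →16  ¬T
  →17  F

Answer: normal form = F  (in 17 steps)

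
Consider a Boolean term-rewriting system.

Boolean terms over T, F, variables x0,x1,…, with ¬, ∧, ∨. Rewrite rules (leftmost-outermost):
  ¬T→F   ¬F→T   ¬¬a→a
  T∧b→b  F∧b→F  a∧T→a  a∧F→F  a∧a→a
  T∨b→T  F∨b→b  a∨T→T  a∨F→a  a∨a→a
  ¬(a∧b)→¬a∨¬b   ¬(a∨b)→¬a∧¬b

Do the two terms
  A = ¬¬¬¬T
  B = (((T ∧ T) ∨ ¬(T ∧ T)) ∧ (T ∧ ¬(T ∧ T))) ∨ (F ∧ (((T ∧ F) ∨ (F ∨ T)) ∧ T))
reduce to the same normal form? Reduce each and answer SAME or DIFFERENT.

Term A:
  start: ¬¬¬¬T
  →1  ¬¬T
  →2  T

Term B:
  start: (((T ∧ T) ∨ ¬(T ∧ T)) ∧ (T ∧ ¬(T ∧ T))) ∨ (F ∧ (((T ∧ F) ∨ (F ∨ T)) ∧ T))
  →1  ((T ∨ ¬(T ∧ T)) ∧ (T ∧ ¬(T ∧ T))) ∨ (F ∧ (((T ∧ F) ∨ (F ∨ T)) ∧ T))
  →2  (T ∧ (T ∧ ¬(T ∧ T))) ∨ (F ∧ (((T ∧ F) ∨ (F ∨ T)) ∧ T))
  →3  (T ∧ ¬(T ∧ T)) ∨ (F ∧ (((T ∧ F) ∨ (F ∨ T)) ∧ T))
  →4  ¬(T ∧ T) ∨ (F ∧ (((T ∧ F) ∨ (F ∨ T)) ∧ T))
  →5  (¬T ∨ ¬T) ∨ (F ∧ (((T ∧ F) ∨ (F ∨ T)) ∧ T))
  →6  ¬T ∨ (F ∧ (((T ∧ F) ∨ (F ∨ T)) ∧ T))
  →7  F ∨ (F ∧ (((T ∧ F) ∨ (F ∨ T)) ∧ T))
  →8  F ∧ (((T ∧ F) ∨ (F ∨ T)) ∧ T)
  →9  F

Answer: DIFFERENT — A ⇓ T, B ⇓ F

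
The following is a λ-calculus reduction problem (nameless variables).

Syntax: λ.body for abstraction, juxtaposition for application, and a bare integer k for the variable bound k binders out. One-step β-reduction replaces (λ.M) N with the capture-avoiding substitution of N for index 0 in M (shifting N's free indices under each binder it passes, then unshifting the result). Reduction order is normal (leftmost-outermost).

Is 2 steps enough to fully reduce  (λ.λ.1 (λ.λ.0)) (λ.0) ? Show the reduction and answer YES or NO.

Answer: YES — reaches normal form λ.λ.λ.0 in 2 ≤ 2 steps

Derivation:
  start: (λ.λ.1 (λ.λ.0)) (λ.0)
  step 1: λ.(λ.0) (λ.λ.0)
  step 2: λ.λ.λ.0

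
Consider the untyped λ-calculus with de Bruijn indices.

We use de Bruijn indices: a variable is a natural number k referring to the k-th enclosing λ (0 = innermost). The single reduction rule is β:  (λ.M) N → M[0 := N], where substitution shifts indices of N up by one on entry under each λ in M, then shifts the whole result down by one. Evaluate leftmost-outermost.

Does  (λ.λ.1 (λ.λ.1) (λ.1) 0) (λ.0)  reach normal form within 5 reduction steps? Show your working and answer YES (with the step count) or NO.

  start: (λ.λ.1 (λ.λ.1) (λ.1) 0) (λ.0)
  [1] λ.(λ.0) (λ.λ.1) (λ.1) 0
  [2] λ.(λ.λ.1) (λ.1) 0
  [3] λ.(λ.λ.2) 0
  [4] λ.λ.1

Answer: YES — reaches normal form λ.λ.1 in 4 ≤ 5 steps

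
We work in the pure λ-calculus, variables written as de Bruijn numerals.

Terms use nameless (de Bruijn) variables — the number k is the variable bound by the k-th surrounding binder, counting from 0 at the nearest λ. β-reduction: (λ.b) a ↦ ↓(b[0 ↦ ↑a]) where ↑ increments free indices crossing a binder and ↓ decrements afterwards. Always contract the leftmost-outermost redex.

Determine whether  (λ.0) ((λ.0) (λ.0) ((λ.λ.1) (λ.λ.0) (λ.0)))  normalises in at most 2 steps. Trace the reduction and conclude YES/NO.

Answer: NO — after 2 steps the term is (λ.0) ((λ.λ.1) (λ.λ.0) (λ.0)), not yet normal

Reduction:
  start: (λ.0) ((λ.0) (λ.0) ((λ.λ.1) (λ.λ.0) (λ.0)))
  [1] (λ.0) (λ.0) ((λ.λ.1) (λ.λ.0) (λ.0))
  [2] (λ.0) ((λ.λ.1) (λ.λ.0) (λ.0))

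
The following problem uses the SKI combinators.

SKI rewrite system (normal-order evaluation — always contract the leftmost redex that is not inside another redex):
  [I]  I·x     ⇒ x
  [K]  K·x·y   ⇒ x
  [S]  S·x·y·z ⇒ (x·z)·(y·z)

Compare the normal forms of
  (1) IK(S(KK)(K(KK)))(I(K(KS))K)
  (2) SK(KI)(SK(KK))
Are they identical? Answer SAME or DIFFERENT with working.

Term A:
  start: IK(S(KK)(K(KK)))(I(K(KS))K)
  →1  K(S(KK)(K(KK)))(I(K(KS))K)
  →2  S(KK)(K(KK))

Term B:
  start: SK(KI)(SK(KK))
  →1  K(SK(KK))(KI(SK(KK)))
  →2  SK(KK)

Answer: DIFFERENT — A ⇓ S(KK)(K(KK)), B ⇓ SK(KK)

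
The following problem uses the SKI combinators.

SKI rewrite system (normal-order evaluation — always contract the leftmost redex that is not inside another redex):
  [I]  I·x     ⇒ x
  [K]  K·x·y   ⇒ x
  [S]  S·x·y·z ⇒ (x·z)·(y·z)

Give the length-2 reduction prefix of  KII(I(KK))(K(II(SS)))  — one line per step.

Answer: after 2 steps: I(KK)(K(II(SS)))

Working:
  start: KII(I(KK))(K(II(SS)))
  step 1: I(I(KK))(K(II(SS)))
  step 2: I(KK)(K(II(SS)))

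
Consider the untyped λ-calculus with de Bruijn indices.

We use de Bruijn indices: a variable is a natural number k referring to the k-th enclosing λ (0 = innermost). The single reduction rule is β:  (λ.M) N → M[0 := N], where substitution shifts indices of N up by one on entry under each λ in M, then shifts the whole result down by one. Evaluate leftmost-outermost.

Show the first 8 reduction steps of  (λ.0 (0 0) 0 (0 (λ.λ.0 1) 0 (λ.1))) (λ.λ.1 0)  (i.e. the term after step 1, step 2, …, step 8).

  start: (λ.0 (0 0) 0 (0 (λ.λ.0 1) 0 (λ.1))) (λ.λ.1 0)
  step 1: (λ.λ.1 0) ((λ.λ.1 0) (λ.λ.1 0)) (λ.λ.1 0) ((λ.λ.1 0) (λ.λ.0 1) (λ.λ.1 0) (λ.λ.λ.1 0))
  step 2: (λ.(λ.λ.1 0) (λ.λ.1 0) 0) (λ.λ.1 0) ((λ.λ.1 0) (λ.λ.0 1) (λ.λ.1 0) (λ.λ.λ.1 0))
  step 3: (λ.λ.1 0) (λ.λ.1 0) (λ.λ.1 0) ((λ.λ.1 0) (λ.λ.0 1) (λ.λ.1 0) (λ.λ.λ.1 0))
  step 4: (λ.(λ.λ.1 0) 0) (λ.λ.1 0) ((λ.λ.1 0) (λ.λ.0 1) (λ.λ.1 0) (λ.λ.λ.1 0))
  step 5: (λ.λ.1 0) (λ.λ.1 0) ((λ.λ.1 0) (λ.λ.0 1) (λ.λ.1 0) (λ.λ.λ.1 0))
  step 6: (λ.(λ.λ.1 0) 0) ((λ.λ.1 0) (λ.λ.0 1) (λ.λ.1 0) (λ.λ.λ.1 0))
  step 7: (λ.λ.1 0) ((λ.λ.1 0) (λ.λ.0 1) (λ.λ.1 0) (λ.λ.λ.1 0))
  step 8: λ.(λ.λ.1 0) (λ.λ.0 1) (λ.λ.1 0) (λ.λ.λ.1 0) 0

Answer: after 8 steps: λ.(λ.λ.1 0) (λ.λ.0 1) (λ.λ.1 0) (λ.λ.λ.1 0) 0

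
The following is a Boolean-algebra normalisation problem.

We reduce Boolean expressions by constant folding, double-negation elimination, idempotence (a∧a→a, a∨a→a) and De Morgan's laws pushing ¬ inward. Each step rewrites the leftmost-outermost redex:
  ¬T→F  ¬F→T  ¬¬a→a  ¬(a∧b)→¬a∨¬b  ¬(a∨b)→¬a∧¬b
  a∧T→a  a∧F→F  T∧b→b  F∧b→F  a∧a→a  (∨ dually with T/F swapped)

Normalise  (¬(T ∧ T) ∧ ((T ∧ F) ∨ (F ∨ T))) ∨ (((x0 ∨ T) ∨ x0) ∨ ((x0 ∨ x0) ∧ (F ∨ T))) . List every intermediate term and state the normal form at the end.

  start: (¬(T ∧ T) ∧ ((T ∧ F) ∨ (F ∨ T))) ∨ (((x0 ∨ T) ∨ x0) ∨ ((x0 ∨ x0) ∧ (F ∨ T)))
  step 1: ((¬T ∨ ¬T) ∧ ((T ∧ F) ∨ (F ∨ T))) ∨ (((x0 ∨ T) ∨ x0) ∨ ((x0 ∨ x0) ∧ (F ∨ T)))
  step 2: (¬T ∧ ((T ∧ F) ∨ (F ∨ T))) ∨ (((x0 ∨ T) ∨ x0) ∨ ((x0 ∨ x0) ∧ (F ∨ T)))
  step 3: (F ∧ ((T ∧ F) ∨ (F ∨ T))) ∨ (((x0 ∨ T) ∨ x0) ∨ ((x0 ∨ x0) ∧ (F ∨ T)))
  step 4: F ∨ (((x0 ∨ T) ∨ x0) ∨ ((x0 ∨ x0) ∧ (F ∨ T)))
  step 5: ((x0 ∨ T) ∨ x0) ∨ ((x0 ∨ x0) ∧ (F ∨ T))
  step 6: (T ∨ x0) ∨ ((x0 ∨ x0) ∧ (F ∨ T))
  step 7: T ∨ ((x0 ∨ x0) ∧ (F ∨ T))
  step 8: T

Answer: normal form = T  (in 8 steps)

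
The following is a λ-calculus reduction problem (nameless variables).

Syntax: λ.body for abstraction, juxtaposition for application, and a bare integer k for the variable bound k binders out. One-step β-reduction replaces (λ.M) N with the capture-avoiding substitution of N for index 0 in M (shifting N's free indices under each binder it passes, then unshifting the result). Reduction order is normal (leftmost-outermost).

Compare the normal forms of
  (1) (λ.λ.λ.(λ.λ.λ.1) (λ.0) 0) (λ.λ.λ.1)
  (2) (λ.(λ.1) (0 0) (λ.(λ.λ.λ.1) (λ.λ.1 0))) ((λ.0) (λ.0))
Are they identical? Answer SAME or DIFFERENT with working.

Answer: SAME — A ⇓ λ.λ.λ.1, B ⇓ λ.λ.λ.1

Working:
Term A:
  start: (λ.λ.λ.(λ.λ.λ.1) (λ.0) 0) (λ.λ.λ.1)
  step 1: λ.λ.(λ.λ.λ.1) (λ.0) 0
  step 2: λ.λ.(λ.λ.1) 0
  step 3: λ.λ.λ.1

Term B:
  start: (λ.(λ.1) (0 0) (λ.(λ.λ.λ.1) (λ.λ.1 0))) ((λ.0) (λ.0))
  step 1: (λ.(λ.0) (λ.0)) ((λ.0) (λ.0) ((λ.0) (λ.0))) (λ.(λ.λ.λ.1) (λ.λ.1 0))
  step 2: (λ.0) (λ.0) (λ.(λ.λ.λ.1) (λ.λ.1 0))
  step 3: (λ.0) (λ.(λ.λ.λ.1) (λ.λ.1 0))
  step 4: λ.(λ.λ.λ.1) (λ.λ.1 0)
  step 5: λ.λ.λ.1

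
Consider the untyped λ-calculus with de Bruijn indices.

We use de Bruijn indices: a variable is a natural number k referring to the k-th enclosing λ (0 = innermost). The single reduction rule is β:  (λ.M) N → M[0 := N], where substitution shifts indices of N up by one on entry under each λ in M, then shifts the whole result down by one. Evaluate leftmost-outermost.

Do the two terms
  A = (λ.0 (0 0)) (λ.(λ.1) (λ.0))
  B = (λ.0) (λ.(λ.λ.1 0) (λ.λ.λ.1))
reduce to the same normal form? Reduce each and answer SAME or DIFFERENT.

Answer: DIFFERENT — A ⇓ λ.0, B ⇓ λ.λ.λ.λ.1

Reduction:
Term A:
  start: (λ.0 (0 0)) (λ.(λ.1) (λ.0))
  step 1: (λ.(λ.1) (λ.0)) ((λ.(λ.1) (λ.0)) (λ.(λ.1) (λ.0)))
  step 2: (λ.(λ.(λ.1) (λ.0)) (λ.(λ.1) (λ.0))) (λ.0)
  step 3: (λ.(λ.1) (λ.0)) (λ.(λ.1) (λ.0))
  step 4: (λ.λ.(λ.1) (λ.0)) (λ.0)
  step 5: λ.(λ.1) (λ.0)
  step 6: λ.0

Term B:
  start: (λ.0) (λ.(λ.λ.1 0) (λ.λ.λ.1))
  step 1: λ.(λ.λ.1 0) (λ.λ.λ.1)
  step 2: λ.λ.(λ.λ.λ.1) 0
  step 3: λ.λ.λ.λ.1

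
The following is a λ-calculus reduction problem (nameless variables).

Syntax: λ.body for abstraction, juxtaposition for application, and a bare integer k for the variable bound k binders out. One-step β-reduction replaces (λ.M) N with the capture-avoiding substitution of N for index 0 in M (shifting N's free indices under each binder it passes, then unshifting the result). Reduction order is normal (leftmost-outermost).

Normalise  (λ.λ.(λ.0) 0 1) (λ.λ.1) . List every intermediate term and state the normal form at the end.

  start: (λ.λ.(λ.0) 0 1) (λ.λ.1)
  →1  λ.(λ.0) 0 (λ.λ.1)
  →2  λ.0 (λ.λ.1)

Answer: normal form = λ.0 (λ.λ.1)  (in 2 steps)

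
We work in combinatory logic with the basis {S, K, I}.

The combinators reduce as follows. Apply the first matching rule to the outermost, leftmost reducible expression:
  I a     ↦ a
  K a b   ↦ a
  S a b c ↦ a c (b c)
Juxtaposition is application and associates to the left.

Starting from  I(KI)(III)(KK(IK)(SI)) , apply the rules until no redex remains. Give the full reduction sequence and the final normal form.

Answer: normal form = K(SI)  (in 4 steps)

Reduction:
  start: I(KI)(III)(KK(IK)(SI))
  →1  KI(III)(KK(IK)(SI))
  →2  I(KK(IK)(SI))
  →3  KK(IK)(SI)
  →4  K(SI)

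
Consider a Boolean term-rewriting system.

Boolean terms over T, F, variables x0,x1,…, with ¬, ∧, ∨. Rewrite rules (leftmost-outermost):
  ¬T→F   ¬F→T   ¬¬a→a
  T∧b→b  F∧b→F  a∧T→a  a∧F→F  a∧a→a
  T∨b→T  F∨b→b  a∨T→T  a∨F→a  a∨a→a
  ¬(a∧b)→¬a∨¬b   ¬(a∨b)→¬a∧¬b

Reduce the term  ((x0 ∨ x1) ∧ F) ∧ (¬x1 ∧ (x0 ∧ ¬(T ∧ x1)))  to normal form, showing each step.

Answer: normal form = F  (in 2 steps)

Derivation:
  start: ((x0 ∨ x1) ∧ F) ∧ (¬x1 ∧ (x0 ∧ ¬(T ∧ x1)))
  [1] F ∧ (¬x1 ∧ (x0 ∧ ¬(T ∧ x1)))
  [2] F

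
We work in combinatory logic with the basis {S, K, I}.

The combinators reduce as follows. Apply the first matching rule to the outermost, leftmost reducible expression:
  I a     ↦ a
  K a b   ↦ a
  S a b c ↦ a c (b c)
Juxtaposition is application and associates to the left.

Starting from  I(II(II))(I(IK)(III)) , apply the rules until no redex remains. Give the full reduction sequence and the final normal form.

  start: I(II(II))(I(IK)(III))
  step 1: II(II)(I(IK)(III))
  step 2: I(II)(I(IK)(III))
  step 3: II(I(IK)(III))
  step 4: I(I(IK)(III))
  step 5: I(IK)(III)
  step 6: IK(III)
  step 7: K(III)
  step 8: K(II)
  step 9: KI

Answer: normal form = KI  (in 9 steps)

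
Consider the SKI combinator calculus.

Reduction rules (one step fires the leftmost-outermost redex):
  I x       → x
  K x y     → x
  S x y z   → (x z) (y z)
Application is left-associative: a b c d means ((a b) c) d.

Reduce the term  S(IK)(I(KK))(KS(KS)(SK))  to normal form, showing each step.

  start: S(IK)(I(KK))(KS(KS)(SK))
  [1] IK(KS(KS)(SK))(I(KK)(KS(KS)(SK)))
  [2] K(KS(KS)(SK))(I(KK)(KS(KS)(SK)))
  [3] KS(KS)(SK)
  [4] S(SK)

Answer: normal form = S(SK)  (in 4 steps)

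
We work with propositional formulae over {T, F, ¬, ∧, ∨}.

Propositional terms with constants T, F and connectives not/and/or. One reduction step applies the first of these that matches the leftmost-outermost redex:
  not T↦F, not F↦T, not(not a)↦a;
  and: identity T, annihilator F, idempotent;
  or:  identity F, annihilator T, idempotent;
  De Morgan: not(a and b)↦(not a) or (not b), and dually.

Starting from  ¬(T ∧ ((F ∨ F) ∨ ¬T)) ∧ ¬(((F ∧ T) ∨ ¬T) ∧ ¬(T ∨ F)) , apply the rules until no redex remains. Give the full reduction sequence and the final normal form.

  start: ¬(T ∧ ((F ∨ F) ∨ ¬T)) ∧ ¬(((F ∧ T) ∨ ¬T) ∧ ¬(T ∨ F))
  step 1: (¬T ∨ ¬((F ∨ F) ∨ ¬T)) ∧ ¬(((F ∧ T) ∨ ¬T) ∧ ¬(T ∨ F))
  step 2: (F ∨ ¬((F ∨ F) ∨ ¬T)) ∧ ¬(((F ∧ T) ∨ ¬T) ∧ ¬(T ∨ F))
  step 3: ¬((F ∨ F) ∨ ¬T) ∧ ¬(((F ∧ T) ∨ ¬T) ∧ ¬(T ∨ F))
  step 4: (¬(F ∨ F) ∧ ¬¬T) ∧ ¬(((F ∧ T) ∨ ¬T) ∧ ¬(T ∨ F))
  step 5: ((¬F ∧ ¬F) ∧ ¬¬T) ∧ ¬(((F ∧ T) ∨ ¬T) ∧ ¬(T ∨ F))
  step 6: (¬F ∧ ¬¬T) ∧ ¬(((F ∧ T) ∨ ¬T) ∧ ¬(T ∨ F))
  step 7: (T ∧ ¬¬T) ∧ ¬(((F ∧ T) ∨ ¬T) ∧ ¬(T ∨ F))
  step 8: ¬¬T ∧ ¬(((F ∧ T) ∨ ¬T) ∧ ¬(T ∨ F))
  step 9: T ∧ ¬(((F ∧ T) ∨ ¬T) ∧ ¬(T ∨ F))
  step 10: ¬(((F ∧ T) ∨ ¬T) ∧ ¬(T ∨ F))
  step 11: ¬((F ∧ T) ∨ ¬T) ∨ ¬¬(T ∨ F)
  step 12: (¬(F ∧ T) ∧ ¬¬T) ∨ ¬¬(T ∨ F)
  step 13: ((¬F ∨ ¬T) ∧ ¬¬T) ∨ ¬¬(T ∨ F)
  step 14: ((T ∨ ¬T) ∧ ¬¬T) ∨ ¬¬(T ∨ F)
  step 15: (T ∧ ¬¬T) ∨ ¬¬(T ∨ F)
  step 16: ¬¬T ∨ ¬¬(T ∨ F)
  step 17: T ∨ ¬¬(T ∨ F)
  step 18: T

Answer: normal form = T  (in 18 steps)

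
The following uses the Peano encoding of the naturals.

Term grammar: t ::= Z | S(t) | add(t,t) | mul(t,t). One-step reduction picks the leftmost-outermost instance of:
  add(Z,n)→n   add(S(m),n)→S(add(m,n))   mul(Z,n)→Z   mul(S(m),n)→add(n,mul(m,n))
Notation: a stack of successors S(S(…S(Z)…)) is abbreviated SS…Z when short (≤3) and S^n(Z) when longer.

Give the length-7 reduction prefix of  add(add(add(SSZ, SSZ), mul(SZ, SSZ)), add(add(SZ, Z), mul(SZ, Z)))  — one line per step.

  start: add(add(add(SSZ, SSZ), mul(SZ, SSZ)), add(add(SZ, Z), mul(SZ, Z)))
  step 1: add(add(S(add(SZ, SSZ)), mul(SZ, SSZ)), add(add(SZ, Z), mul(SZ, Z)))
  step 2: add(S(add(add(SZ, SSZ), mul(SZ, SSZ))), add(add(SZ, Z), mul(SZ, Z)))
  step 3: S(add(add(add(SZ, SSZ), mul(SZ, SSZ)), add(add(SZ, Z), mul(SZ, Z))))
  step 4: S(add(add(S(add(Z, SSZ)), mul(SZ, SSZ)), add(add(SZ, Z), mul(SZ, Z))))
  step 5: S(add(S(add(add(Z, SSZ), mul(SZ, SSZ))), add(add(SZ, Z), mul(SZ, Z))))
  step 6: S(S(add(add(add(Z, SSZ), mul(SZ, SSZ)), add(add(SZ, Z), mul(SZ, Z)))))
  step 7: S(S(add(add(SSZ, mul(SZ, SSZ)), add(add(SZ, Z), mul(SZ, Z)))))

Answer: after 7 steps: S(S(add(add(SSZ, mul(SZ, SSZ)), add(add(SZ, Z), mul(SZ, Z)))))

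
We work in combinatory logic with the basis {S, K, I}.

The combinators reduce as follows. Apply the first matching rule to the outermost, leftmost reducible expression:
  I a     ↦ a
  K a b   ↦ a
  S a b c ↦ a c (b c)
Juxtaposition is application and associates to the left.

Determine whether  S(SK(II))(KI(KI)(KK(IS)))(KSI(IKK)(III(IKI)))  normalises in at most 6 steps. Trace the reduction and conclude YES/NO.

Answer: NO — after 6 steps the term is KK(KI(KI)(KK(IS))(KSI(IKK)(III(IKI))))(III(IKI)(KI(KI)(KK(IS))(KSI(IKK)(III(IKI))))), not yet normal

Working:
  start: S(SK(II))(KI(KI)(KK(IS)))(KSI(IKK)(III(IKI)))
  step 1: SK(II)(KSI(IKK)(III(IKI)))(KI(KI)(KK(IS))(KSI(IKK)(III(IKI))))
  step 2: K(KSI(IKK)(III(IKI)))(II(KSI(IKK)(III(IKI))))(KI(KI)(KK(IS))(KSI(IKK)(III(IKI))))
  step 3: KSI(IKK)(III(IKI))(KI(KI)(KK(IS))(KSI(IKK)(III(IKI))))
  step 4: S(IKK)(III(IKI))(KI(KI)(KK(IS))(KSI(IKK)(III(IKI))))
  step 5: IKK(KI(KI)(KK(IS))(KSI(IKK)(III(IKI))))(III(IKI)(KI(KI)(KK(IS))(KSI(IKK)(III(IKI)))))
  step 6: KK(KI(KI)(KK(IS))(KSI(IKK)(III(IKI))))(III(IKI)(KI(KI)(KK(IS))(KSI(IKK)(III(IKI)))))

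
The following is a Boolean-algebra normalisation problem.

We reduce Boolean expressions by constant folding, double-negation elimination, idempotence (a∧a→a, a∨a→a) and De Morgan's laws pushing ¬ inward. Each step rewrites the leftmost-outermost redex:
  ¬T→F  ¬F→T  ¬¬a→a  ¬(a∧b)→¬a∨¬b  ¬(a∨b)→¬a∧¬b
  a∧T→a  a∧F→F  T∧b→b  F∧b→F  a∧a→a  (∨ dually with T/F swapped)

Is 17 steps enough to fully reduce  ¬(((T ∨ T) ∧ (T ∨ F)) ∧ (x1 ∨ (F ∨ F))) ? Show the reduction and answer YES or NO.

Answer: YES — reaches normal form ¬x1 in 15 ≤ 17 steps

Reduction:
  start: ¬(((T ∨ T) ∧ (T ∨ F)) ∧ (x1 ∨ (F ∨ F)))
  →1  ¬((T ∨ T) ∧ (T ∨ F)) ∨ ¬(x1 ∨ (F ∨ F))
  →2  (¬(T ∨ T) ∨ ¬(T ∨ F)) ∨ ¬(x1 ∨ (F ∨ F))
  →3  ((¬T ∧ ¬T) ∨ ¬(T ∨ F)) ∨ ¬(x1 ∨ (F ∨ F))
  →4  (¬T ∨ ¬(T ∨ F)) ∨ ¬(x1 ∨ (F ∨ F))
  →5  (F ∨ ¬(T ∨ F)) ∨ ¬(x1 ∨ (F ∨ F))
  →6  ¬(T ∨ F) ∨ ¬(x1 ∨ (F ∨ F))
  →7  (¬T ∧ ¬F) ∨ ¬(x1 ∨ (F ∨ F))
  →8  (F ∧ ¬F) ∨ ¬(x1 ∨ (F ∨ F))
  →9  F ∨ ¬(x1 ∨ (F ∨ F))
  →10  ¬(x1 ∨ (F ∨ F))
  →11  ¬x1 ∧ ¬(F ∨ F)
  →12  ¬x1 ∧ (¬F ∧ ¬F)
  →13  ¬x1 ∧ ¬F
  →14  ¬x1 ∧ T
  →15  ¬x1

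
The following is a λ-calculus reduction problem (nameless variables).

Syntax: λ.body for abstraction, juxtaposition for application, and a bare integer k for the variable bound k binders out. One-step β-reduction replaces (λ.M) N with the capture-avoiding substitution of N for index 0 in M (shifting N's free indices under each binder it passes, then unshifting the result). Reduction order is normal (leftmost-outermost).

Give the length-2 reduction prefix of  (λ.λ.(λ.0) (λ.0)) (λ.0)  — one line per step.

Answer: after 2 steps: λ.λ.0

Reduction:
  start: (λ.λ.(λ.0) (λ.0)) (λ.0)
  [1] λ.(λ.0) (λ.0)
  [2] λ.λ.0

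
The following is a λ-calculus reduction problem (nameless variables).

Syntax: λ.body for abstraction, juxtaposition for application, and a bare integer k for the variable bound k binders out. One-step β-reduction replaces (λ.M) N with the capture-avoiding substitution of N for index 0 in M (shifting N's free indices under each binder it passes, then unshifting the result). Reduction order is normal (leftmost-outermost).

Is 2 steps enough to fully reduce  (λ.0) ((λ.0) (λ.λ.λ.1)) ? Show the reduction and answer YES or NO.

Answer: YES — reaches normal form λ.λ.λ.1 in 2 ≤ 2 steps

Working:
  start: (λ.0) ((λ.0) (λ.λ.λ.1))
  step 1: (λ.0) (λ.λ.λ.1)
  step 2: λ.λ.λ.1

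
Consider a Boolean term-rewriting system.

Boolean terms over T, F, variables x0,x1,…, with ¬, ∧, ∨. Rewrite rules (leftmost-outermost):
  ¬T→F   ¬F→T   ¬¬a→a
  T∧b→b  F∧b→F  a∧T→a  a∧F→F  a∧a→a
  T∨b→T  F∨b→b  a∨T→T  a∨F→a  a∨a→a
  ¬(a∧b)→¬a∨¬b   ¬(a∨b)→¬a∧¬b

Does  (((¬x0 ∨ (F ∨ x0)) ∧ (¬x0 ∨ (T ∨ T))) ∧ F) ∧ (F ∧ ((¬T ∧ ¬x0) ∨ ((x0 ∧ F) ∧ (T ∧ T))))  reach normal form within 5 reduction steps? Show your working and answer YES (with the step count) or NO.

Answer: YES — reaches normal form F in 2 ≤ 5 steps

Derivation:
  start: (((¬x0 ∨ (F ∨ x0)) ∧ (¬x0 ∨ (T ∨ T))) ∧ F) ∧ (F ∧ ((¬T ∧ ¬x0) ∨ ((x0 ∧ F) ∧ (T ∧ T))))
  step 1: F ∧ (F ∧ ((¬T ∧ ¬x0) ∨ ((x0 ∧ F) ∧ (T ∧ T))))
  step 2: F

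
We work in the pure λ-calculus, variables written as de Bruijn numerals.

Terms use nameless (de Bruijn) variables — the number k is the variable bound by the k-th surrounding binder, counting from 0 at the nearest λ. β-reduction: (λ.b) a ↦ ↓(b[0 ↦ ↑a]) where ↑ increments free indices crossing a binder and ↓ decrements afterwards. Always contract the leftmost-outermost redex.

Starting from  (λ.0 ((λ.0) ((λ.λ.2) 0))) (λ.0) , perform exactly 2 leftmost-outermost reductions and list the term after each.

  start: (λ.0 ((λ.0) ((λ.λ.2) 0))) (λ.0)
  [1] (λ.0) ((λ.0) ((λ.λ.λ.0) (λ.0)))
  [2] (λ.0) ((λ.λ.λ.0) (λ.0))

Answer: after 2 steps: (λ.0) ((λ.λ.λ.0) (λ.0))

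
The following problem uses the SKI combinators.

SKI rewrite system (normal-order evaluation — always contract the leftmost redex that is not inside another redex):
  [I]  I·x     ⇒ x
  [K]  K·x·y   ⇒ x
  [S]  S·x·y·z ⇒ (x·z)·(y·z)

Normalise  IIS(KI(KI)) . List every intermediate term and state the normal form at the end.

  start: IIS(KI(KI))
  →1  IS(KI(KI))
  →2  S(KI(KI))
  →3  SI

Answer: normal form = SI  (in 3 steps)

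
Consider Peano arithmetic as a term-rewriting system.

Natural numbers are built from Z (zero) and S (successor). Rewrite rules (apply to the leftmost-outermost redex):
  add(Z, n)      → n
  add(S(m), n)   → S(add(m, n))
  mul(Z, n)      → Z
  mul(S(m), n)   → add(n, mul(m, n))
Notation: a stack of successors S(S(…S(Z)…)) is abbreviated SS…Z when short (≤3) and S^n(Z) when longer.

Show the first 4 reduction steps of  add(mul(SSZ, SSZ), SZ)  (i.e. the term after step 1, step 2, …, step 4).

Answer: after 4 steps: S(add(S(add(Z, mul(SZ, SSZ))), SZ))

Reduction:
  start: add(mul(SSZ, SSZ), SZ)
  →1  add(add(SSZ, mul(SZ, SSZ)), SZ)
  →2  add(S(add(SZ, mul(SZ, SSZ))), SZ)
  →3  S(add(add(SZ, mul(SZ, SSZ)), SZ))
  →4  S(add(S(add(Z, mul(SZ, SSZ))), SZ))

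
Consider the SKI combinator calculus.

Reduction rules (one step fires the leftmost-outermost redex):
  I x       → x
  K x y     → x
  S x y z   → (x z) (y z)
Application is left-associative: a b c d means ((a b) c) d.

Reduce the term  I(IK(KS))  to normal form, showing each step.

  start: I(IK(KS))
  [1] IK(KS)
  [2] K(KS)

Answer: normal form = K(KS)  (in 2 steps)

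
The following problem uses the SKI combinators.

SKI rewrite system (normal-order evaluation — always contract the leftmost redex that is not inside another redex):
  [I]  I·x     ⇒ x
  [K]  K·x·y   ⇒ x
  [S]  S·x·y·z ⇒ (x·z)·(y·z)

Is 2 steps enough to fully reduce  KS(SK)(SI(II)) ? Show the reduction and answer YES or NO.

Answer: YES — reaches normal form S(SII) in 2 ≤ 2 steps

Reduction:
  start: KS(SK)(SI(II))
  →1  S(SI(II))
  →2  S(SII)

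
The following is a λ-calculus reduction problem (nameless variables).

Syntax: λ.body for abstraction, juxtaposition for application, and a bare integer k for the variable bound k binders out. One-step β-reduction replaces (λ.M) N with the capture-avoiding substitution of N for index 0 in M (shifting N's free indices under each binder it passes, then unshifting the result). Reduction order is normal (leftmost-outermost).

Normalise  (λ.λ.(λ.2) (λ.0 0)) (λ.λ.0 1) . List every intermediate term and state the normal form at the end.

Answer: normal form = λ.λ.λ.0 1  (in 2 steps)

Derivation:
  start: (λ.λ.(λ.2) (λ.0 0)) (λ.λ.0 1)
  →1  λ.(λ.λ.λ.0 1) (λ.0 0)
  →2  λ.λ.λ.0 1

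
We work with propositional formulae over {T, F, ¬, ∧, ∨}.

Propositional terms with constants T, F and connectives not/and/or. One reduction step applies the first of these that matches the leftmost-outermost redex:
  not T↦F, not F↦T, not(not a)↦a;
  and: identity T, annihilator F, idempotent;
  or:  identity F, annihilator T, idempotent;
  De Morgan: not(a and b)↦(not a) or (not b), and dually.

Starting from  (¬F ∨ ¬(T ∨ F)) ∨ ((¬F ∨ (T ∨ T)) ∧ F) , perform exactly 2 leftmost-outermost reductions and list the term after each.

  start: (¬F ∨ ¬(T ∨ F)) ∨ ((¬F ∨ (T ∨ T)) ∧ F)
  step 1: (T ∨ ¬(T ∨ F)) ∨ ((¬F ∨ (T ∨ T)) ∧ F)
  step 2: T ∨ ((¬F ∨ (T ∨ T)) ∧ F)

Answer: after 2 steps: T ∨ ((¬F ∨ (T ∨ T)) ∧ F)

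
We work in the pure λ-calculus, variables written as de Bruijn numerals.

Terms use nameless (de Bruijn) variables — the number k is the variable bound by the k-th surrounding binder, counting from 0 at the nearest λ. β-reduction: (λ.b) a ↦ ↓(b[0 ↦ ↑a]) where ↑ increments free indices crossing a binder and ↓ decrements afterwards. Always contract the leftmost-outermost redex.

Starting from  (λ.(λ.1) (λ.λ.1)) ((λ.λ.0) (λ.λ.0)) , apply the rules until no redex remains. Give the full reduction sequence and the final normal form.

  start: (λ.(λ.1) (λ.λ.1)) ((λ.λ.0) (λ.λ.0))
  →1  (λ.(λ.λ.0) (λ.λ.0)) (λ.λ.1)
  →2  (λ.λ.0) (λ.λ.0)
  →3  λ.0

Answer: normal form = λ.0  (in 3 steps)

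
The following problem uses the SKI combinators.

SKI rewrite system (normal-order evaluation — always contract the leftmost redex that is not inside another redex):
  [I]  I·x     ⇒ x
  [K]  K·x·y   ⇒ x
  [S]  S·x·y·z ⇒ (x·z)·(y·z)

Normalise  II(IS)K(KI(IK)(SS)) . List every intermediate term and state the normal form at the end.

Answer: normal form = SK(SS)  (in 5 steps)

Derivation:
  start: II(IS)K(KI(IK)(SS))
  step 1: I(IS)K(KI(IK)(SS))
  step 2: ISK(KI(IK)(SS))
  step 3: SK(KI(IK)(SS))
  step 4: SK(I(SS))
  step 5: SK(SS)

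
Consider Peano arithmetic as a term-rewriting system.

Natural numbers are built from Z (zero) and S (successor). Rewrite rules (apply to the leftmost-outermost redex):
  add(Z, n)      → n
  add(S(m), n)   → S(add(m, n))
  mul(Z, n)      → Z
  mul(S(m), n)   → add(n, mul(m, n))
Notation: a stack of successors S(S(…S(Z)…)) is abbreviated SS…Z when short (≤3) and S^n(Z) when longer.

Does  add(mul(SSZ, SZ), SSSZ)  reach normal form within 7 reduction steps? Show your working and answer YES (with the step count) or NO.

  start: add(mul(SSZ, SZ), SSSZ)
  [1] add(add(SZ, mul(SZ, SZ)), SSSZ)
  [2] add(S(add(Z, mul(SZ, SZ))), SSSZ)
  [3] S(add(add(Z, mul(SZ, SZ)), SSSZ))
  [4] S(add(mul(SZ, SZ), SSSZ))
  [5] S(add(add(SZ, mul(Z, SZ)), SSSZ))
  [6] S(add(S(add(Z, mul(Z, SZ))), SSSZ))
  [7] S(S(add(add(Z, mul(Z, SZ)), SSSZ)))

Answer: NO — after 7 steps the term is S(S(add(add(Z, mul(Z, SZ)), SSSZ))), not yet normal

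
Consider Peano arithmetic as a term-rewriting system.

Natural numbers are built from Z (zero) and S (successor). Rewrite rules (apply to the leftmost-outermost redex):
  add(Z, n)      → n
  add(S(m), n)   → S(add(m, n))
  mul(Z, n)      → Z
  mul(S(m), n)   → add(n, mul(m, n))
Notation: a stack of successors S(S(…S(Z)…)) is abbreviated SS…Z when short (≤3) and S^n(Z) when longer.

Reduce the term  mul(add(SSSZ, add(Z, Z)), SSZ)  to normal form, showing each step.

  start: mul(add(SSSZ, add(Z, Z)), SSZ)
  [1] mul(S(add(SSZ, add(Z, Z))), SSZ)
  [2] add(SSZ, mul(add(SSZ, add(Z, Z)), SSZ))
  [3] S(add(SZ, mul(add(SSZ, add(Z, Z)), SSZ)))
  [4] S(S(add(Z, mul(add(SSZ, add(Z, Z)), SSZ))))
  [5] S(S(mul(add(SSZ, add(Z, Z)), SSZ)))
  [6] S(S(mul(S(add(SZ, add(Z, Z))), SSZ)))
  [7] S(S(add(SSZ, mul(add(SZ, add(Z, Z)), SSZ))))
  [8] S(S(S(add(SZ, mul(add(SZ, add(Z, Z)), SSZ)))))
  [9] S(S(S(S(add(Z, mul(add(SZ, add(Z, Z)), SSZ))))))
  [10] S(S(S(S(mul(add(SZ, add(Z, Z)), SSZ)))))
  [11] S(S(S(S(mul(S(add(Z, add(Z, Z))), SSZ)))))
  [12] S(S(S(S(add(SSZ, mul(add(Z, add(Z, Z)), SSZ))))))
  [13] S(S(S(S(S(add(SZ, mul(add(Z, add(Z, Z)), SSZ)))))))
  [14] S(S(S(S(S(S(add(Z, mul(add(Z, add(Z, Z)), SSZ))))))))
  [15] S(S(S(S(S(S(mul(add(Z, add(Z, Z)), SSZ)))))))
  [16] S(S(S(S(S(S(mul(add(Z, Z), SSZ)))))))
  [17] S(S(S(S(S(S(mul(Z, SSZ)))))))
  [18] S^6(Z)

Answer: normal form = S^6(Z)  (in 18 steps)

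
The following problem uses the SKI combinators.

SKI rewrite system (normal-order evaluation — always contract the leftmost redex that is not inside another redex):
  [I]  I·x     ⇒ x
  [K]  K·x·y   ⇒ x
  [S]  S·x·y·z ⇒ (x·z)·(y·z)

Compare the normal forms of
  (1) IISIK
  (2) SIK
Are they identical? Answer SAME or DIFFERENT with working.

Term A:
  start: IISIK
  [1] ISIK
  [2] SIK

Term B:
  start: SIK

Answer: SAME — A ⇓ SIK, B ⇓ SIK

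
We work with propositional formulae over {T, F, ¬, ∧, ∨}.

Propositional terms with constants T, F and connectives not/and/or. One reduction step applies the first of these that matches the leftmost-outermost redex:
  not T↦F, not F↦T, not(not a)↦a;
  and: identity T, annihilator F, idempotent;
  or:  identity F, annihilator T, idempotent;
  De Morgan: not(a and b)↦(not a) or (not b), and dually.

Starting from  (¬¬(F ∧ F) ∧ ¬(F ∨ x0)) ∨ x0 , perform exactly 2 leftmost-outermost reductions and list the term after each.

Answer: after 2 steps: (F ∧ ¬(F ∨ x0)) ∨ x0

Working:
  start: (¬¬(F ∧ F) ∧ ¬(F ∨ x0)) ∨ x0
  →1  ((F ∧ F) ∧ ¬(F ∨ x0)) ∨ x0
  →2  (F ∧ ¬(F ∨ x0)) ∨ x0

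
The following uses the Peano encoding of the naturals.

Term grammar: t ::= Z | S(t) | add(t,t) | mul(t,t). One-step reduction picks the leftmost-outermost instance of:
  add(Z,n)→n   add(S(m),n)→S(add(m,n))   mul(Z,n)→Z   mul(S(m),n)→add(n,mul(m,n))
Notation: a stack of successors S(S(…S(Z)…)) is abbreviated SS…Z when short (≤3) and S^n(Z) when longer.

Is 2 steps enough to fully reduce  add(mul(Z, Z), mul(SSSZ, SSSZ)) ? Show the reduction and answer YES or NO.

Answer: NO — after 2 steps the term is mul(SSSZ, SSSZ), not yet normal

Derivation:
  start: add(mul(Z, Z), mul(SSSZ, SSSZ))
  [1] add(Z, mul(SSSZ, SSSZ))
  [2] mul(SSSZ, SSSZ)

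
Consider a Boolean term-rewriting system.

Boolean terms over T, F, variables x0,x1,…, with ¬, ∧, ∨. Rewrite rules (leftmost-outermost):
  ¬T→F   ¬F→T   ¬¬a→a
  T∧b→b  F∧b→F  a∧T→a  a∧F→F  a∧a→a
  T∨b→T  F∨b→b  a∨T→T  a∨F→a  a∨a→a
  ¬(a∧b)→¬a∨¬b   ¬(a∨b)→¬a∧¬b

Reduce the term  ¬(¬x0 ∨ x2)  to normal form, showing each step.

Answer: normal form = x0 ∧ ¬x2  (in 2 steps)

Working:
  start: ¬(¬x0 ∨ x2)
  →1  ¬¬x0 ∧ ¬x2
  →2  x0 ∧ ¬x2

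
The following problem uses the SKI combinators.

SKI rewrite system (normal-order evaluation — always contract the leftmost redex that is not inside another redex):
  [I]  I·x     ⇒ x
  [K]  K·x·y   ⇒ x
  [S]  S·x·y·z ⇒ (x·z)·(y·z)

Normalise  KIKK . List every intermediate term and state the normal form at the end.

  start: KIKK
  step 1: IK
  step 2: K

Answer: normal form = K  (in 2 steps)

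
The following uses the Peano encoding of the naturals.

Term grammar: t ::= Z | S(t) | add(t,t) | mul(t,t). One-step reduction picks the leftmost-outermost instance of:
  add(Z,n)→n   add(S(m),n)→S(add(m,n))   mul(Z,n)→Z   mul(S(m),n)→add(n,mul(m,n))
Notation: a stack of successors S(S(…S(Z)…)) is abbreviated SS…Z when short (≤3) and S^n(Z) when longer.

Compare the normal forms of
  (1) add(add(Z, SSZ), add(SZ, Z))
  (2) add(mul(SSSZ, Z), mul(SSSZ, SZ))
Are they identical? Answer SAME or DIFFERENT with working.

Answer: SAME — A ⇓ SSSZ, B ⇓ SSSZ

Reduction:
Term A:
  start: add(add(Z, SSZ), add(SZ, Z))
  →1  add(SSZ, add(SZ, Z))
  →2  S(add(SZ, add(SZ, Z)))
  →3  S(S(add(Z, add(SZ, Z))))
  →4  S(S(add(SZ, Z)))
  →5  S(S(S(add(Z, Z))))
  →6  SSSZ

Term B:
  start: add(mul(SSSZ, Z), mul(SSSZ, SZ))
  →1  add(add(Z, mul(SSZ, Z)), mul(SSSZ, SZ))
  →2  add(mul(SSZ, Z), mul(SSSZ, SZ))
  →3  add(add(Z, mul(SZ, Z)), mul(SSSZ, SZ))
  →4  add(mul(SZ, Z), mul(SSSZ, SZ))
  →5  add(add(Z, mul(Z, Z)), mul(SSSZ, SZ))
  →6  add(mul(Z, Z), mul(SSSZ, SZ))
  →7  add(Z, mul(SSSZ, SZ))
  →8  mul(SSSZ, SZ)
  →9  add(SZ, mul(SSZ, SZ))
  →10  S(add(Z, mul(SSZ, SZ)))
  →11  S(mul(SSZ, SZ))
  →12  S(add(SZ, mul(SZ, SZ)))
  →13  S(S(add(Z, mul(SZ, SZ))))
  →14  S(S(mul(SZ, SZ)))
  →15  S(S(add(SZ, mul(Z, SZ))))
  →16  S(S(S(add(Z, mul(Z, SZ)))))
  →17  S(S(S(mul(Z, SZ))))
  →18  SSSZ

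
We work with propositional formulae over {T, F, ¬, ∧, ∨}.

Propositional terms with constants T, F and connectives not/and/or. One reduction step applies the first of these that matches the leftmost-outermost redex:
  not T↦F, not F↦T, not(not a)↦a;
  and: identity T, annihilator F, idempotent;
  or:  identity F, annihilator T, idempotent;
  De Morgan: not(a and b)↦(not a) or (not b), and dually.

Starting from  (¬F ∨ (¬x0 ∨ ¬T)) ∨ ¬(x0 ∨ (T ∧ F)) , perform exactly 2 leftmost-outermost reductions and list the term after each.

  start: (¬F ∨ (¬x0 ∨ ¬T)) ∨ ¬(x0 ∨ (T ∧ F))
  →1  (T ∨ (¬x0 ∨ ¬T)) ∨ ¬(x0 ∨ (T ∧ F))
  →2  T ∨ ¬(x0 ∨ (T ∧ F))

Answer: after 2 steps: T ∨ ¬(x0 ∨ (T ∧ F))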